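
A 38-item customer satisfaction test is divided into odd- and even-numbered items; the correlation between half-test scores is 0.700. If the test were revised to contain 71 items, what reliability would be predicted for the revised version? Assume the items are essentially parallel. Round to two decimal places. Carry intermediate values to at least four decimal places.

0.90

First correct the split-half correlation to full-test reliability: r_full = 2 × 0.700 / (1 + 0.700) ≈ 0.8235
Then adjust to 71 items: n = 71/38 = 1.8684
r_new = n·r_full / (1 + (n − 1)·r_full) = 1.5386 / 1.7151 ≈ 0.8971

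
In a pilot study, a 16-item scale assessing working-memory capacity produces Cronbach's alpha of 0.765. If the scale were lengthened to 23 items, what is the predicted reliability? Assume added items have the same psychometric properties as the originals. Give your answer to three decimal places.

0.824

n = 23/16 = 1.4375
Apply the Spearman-Brown prophecy formula, r' = nr / [1 + (n − 1)r]:
r_new = 1.4375·0.765 / [1 + (1.4375 − 1)·0.765]
r_new = 1.0997 / 1.3347 ≈ 0.8239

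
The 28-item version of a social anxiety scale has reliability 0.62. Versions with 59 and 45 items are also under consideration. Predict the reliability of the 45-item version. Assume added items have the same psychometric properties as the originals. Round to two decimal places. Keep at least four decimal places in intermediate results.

The 59-item form is not needed; work directly from the 28-item form with n = 45/28 = 1.6071.
r_{45} = n·r / (1 + (n − 1)·r) = 0.9964 / 1.3764 ≈ 0.7239

0.72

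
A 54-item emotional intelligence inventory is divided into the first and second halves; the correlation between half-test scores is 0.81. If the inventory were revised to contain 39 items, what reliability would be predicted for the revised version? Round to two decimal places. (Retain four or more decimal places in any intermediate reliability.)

0.86

Spearman-Brown correction (n = 2): r_full = 2·0.81/(1 + 0.81) = 0.8950
Then adjust to 39 items: n = 39/54 = 0.7222
r_new = n·r_full / (1 + (n − 1)·r_full) = 0.6464 / 0.7514 ≈ 0.8603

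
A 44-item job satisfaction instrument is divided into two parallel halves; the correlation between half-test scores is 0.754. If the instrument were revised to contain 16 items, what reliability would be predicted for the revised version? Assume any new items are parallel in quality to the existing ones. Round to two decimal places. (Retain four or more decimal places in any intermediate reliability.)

0.69

Spearman-Brown correction (n = 2): r_full = 2·0.754/(1 + 0.754) = 0.8597
Then adjust to 16 items: n = 16/44 = 0.3636
r_new = n·r_full / (1 + (n − 1)·r_full) = 0.3126 / 0.4529 ≈ 0.6902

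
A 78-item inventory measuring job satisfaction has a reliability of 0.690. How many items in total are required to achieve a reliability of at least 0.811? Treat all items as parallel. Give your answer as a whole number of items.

151

Spearman-Brown solved for the length factor n:
n = r*(1 − r) / [ r (1 − r*) ]
n = 0.811 × (1 − 0.690) / [ 0.690 × (1 − 0.811) ]
n = 0.251410 / 0.130410 ≈ 1.9278
1.9278 × 78 = 150.37 → 151 items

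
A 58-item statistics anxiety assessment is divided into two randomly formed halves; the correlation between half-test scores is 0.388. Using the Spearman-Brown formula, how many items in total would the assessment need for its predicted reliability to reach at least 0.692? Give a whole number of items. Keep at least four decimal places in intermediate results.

r_full = 2(0.388)/(1 + 0.388) = 0.5591
Solve Spearman-Brown for n: n = 0.692(1 − 0.5591) / [0.5591(1 − 0.692)] = 1.7718
Items = 1.7718 × 58 ≈ 102.76 → 103

103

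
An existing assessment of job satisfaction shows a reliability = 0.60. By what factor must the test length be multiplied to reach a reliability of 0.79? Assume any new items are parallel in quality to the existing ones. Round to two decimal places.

2.51

n = 0.79 × (1 − 0.60) / [ 0.60 × (1 − 0.79) ]
  = 0.3160 / 0.1260 = 2.5079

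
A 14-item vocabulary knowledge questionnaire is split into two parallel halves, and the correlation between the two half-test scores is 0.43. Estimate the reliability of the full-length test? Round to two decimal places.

0.60

r_full = 2r_hh / (1 + r_hh) = 2 × 0.43 / (1 + 0.43)
r_full = 0.8600 / 1.4300 ≈ 0.6014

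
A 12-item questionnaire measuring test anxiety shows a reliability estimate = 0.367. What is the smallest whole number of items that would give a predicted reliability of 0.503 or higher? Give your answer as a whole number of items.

Spearman-Brown solved for the length factor n:
n = r*(1 − r) / [ r (1 − r*) ]
n = 0.503 × (1 − 0.367) / [ 0.367 × (1 − 0.503) ]
n = 0.318399 / 0.182399 ≈ 1.7456
So the test needs 1.7456 × 12 ≈ 20.95 items; rounding up, 21.

21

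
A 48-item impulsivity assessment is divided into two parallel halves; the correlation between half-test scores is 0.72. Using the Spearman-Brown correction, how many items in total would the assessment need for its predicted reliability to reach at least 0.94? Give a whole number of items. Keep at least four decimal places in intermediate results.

r_full = 2(0.72)/(1 + 0.72) = 0.8372
Solve Spearman-Brown for n: n = 0.94(1 − 0.8372) / [0.8372(1 − 0.94)] = 3.0465
Items = 3.0465 × 48 ≈ 146.23 → 147

147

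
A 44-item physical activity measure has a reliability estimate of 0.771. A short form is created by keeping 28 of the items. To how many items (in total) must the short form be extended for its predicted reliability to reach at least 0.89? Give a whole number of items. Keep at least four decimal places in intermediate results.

106

Short-form reliability: n = 28/44 = 0.6364; r_28 = n·r/(1+(n−1)r) ≈ 0.6818
Length factor from the short form to reach 0.89: n' = 0.89(1 − 0.6818) / [0.6818(1 − 0.89)] ≈ 3.7761
Items = 3.7761 × 28 ≈ 105.73 → 106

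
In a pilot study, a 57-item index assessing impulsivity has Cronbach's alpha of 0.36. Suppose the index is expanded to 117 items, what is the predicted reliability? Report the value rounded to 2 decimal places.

The new length is 117/57 = 2.0526 times the old.
By Spearman-Brown, r_new = n r / (1 + (n − 1) r).
r_new = 2.0526·0.36 / [1 + (2.0526 − 1)·0.36]
     = 0.7389 / 1.3789 = 0.5359

0.54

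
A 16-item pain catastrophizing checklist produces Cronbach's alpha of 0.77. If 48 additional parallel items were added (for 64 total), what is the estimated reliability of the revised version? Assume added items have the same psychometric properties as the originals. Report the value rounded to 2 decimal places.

n = 64/16 = 4
Spearman-Brown: r_new = n·r / (1 + (n − 1)·r)
r_new = 4·0.77 / [1 + (4 − 1)·0.77]
r_new = 3.0800 / 3.3100 ≈ 0.9305

0.93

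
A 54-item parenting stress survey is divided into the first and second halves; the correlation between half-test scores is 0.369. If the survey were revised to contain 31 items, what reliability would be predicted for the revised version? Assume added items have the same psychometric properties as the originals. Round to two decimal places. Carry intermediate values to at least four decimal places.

First correct the split-half correlation to full-test reliability: r_full = 2 × 0.369 / (1 + 0.369) ≈ 0.5391
Then adjust to 31 items: n = 31/54 = 0.5741
r_new = n·r_full / (1 + (n − 1)·r_full) = 0.3095 / 0.7704 ≈ 0.4017

0.40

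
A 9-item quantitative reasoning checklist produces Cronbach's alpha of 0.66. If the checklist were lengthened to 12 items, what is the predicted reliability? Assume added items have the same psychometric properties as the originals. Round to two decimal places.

The new length is 12/9 = 1.3333 times the old.
r_new = 1.3333·0.66 / [1 + (1.3333 − 1)·0.66]
r_new = 0.8800 / 1.2200 ≈ 0.7213

0.72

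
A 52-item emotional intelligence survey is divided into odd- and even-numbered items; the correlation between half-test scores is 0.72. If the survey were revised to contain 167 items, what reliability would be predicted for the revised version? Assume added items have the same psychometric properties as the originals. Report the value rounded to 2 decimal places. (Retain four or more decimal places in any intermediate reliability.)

Full-test reliability from the split-half r: r_full = 2(0.72)/(1 + 0.72) = 0.8372
Then adjust to 167 items: n = 167/52 = 3.2115
r_new = n·r_full / (1 + (n − 1)·r_full) = 2.6887 / 2.8515 ≈ 0.9429

0.94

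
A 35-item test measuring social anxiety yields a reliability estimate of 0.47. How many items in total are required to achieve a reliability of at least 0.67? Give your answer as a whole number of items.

n = 0.67(1 − 0.47) / [0.47(1 − 0.67)]
n = 0.3551 / 0.1551 ≈ 2.2895
Items needed = n × 35 = 2.2895 × 35 ≈ 80.13 → round up to 81

81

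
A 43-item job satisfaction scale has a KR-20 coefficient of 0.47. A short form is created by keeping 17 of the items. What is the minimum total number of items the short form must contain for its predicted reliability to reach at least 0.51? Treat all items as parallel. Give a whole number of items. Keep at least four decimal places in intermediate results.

Short-form reliability: n = 17/43 = 0.3953; r_17 = n·r/(1+(n−1)r) ≈ 0.2596
Length factor from the short form to reach 0.51: n' = 0.51(1 − 0.2596) / [0.2596(1 − 0.51)] ≈ 2.9685
Items = 2.9685 × 17 ≈ 50.46 → 51

51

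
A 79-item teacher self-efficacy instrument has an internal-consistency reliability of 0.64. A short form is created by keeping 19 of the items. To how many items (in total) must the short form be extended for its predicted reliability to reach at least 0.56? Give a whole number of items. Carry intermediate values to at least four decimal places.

57

First, r for the 19-item form: n = 19/79 = 0.2405, so r_19 = 0.2405·0.64/(1 + (0.2405 − 1)·0.64) = 0.2995
Then solve for n' with r_old = 0.2995, r_target = 0.56: n' = 0.56(1 − 0.2995)/[0.2995(1 − 0.56)] = 2.9768
Items = 2.9768 × 19 ≈ 56.56 → 57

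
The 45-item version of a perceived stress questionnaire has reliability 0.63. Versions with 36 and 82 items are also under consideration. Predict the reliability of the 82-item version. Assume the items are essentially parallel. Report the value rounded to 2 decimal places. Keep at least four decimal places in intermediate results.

0.76

The 36-item form is not needed; work directly from the 45-item form with n = 82/45 = 1.8222.
r_{82} = n·r / (1 + (n − 1)·r) = 1.1480 / 1.5180 ≈ 0.7563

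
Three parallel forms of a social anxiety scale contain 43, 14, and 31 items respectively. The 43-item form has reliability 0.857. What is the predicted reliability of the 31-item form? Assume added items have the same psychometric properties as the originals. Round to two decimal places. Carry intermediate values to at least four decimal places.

0.81

Only the ratio of lengths matters: n = 31/43 = 0.7209
r_{31} = n·r / (1 + (n − 1)·r) = 0.6178 / 0.7608 ≈ 0.8120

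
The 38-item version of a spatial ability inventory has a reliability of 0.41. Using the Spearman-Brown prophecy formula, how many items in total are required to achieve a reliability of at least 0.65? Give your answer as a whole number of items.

n = [0.65 × 0.59] / [0.41 × 0.35]
  = 0.3835 / 0.1435 = 2.6725
Items needed = n × 38 = 2.6725 × 38 ≈ 101.55 → round up to 102

102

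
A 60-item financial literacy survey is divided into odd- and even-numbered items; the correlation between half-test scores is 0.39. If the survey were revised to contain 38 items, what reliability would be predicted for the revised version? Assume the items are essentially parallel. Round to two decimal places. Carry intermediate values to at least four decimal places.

0.45

First correct the split-half correlation to full-test reliability: r_full = 2 × 0.39 / (1 + 0.39) ≈ 0.5612
Then adjust to 38 items: n = 38/60 = 0.6333
r_new = n·r_full / (1 + (n − 1)·r_full) = 0.3554 / 0.7942 ≈ 0.4475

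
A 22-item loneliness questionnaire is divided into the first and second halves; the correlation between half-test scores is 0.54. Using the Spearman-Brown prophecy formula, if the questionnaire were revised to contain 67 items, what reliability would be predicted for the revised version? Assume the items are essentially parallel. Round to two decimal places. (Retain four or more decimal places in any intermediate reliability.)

0.88

Full-test reliability from the split-half r: r_full = 2(0.54)/(1 + 0.54) = 0.7013
Then adjust to 67 items: n = 67/22 = 3.0455
r_new = n·r_full / (1 + (n − 1)·r_full) = 2.1358 / 2.4345 ≈ 0.8773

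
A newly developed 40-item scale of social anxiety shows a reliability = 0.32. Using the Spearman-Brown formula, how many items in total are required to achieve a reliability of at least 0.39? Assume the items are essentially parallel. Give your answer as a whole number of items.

Rearranging the Spearman-Brown formula for n,
n = r_target (1 − r_old) / [ r_old (1 − r_target) ]
n = [0.39 × 0.68] / [0.32 × 0.61]
n = 0.2652 / 0.1952 ≈ 1.3586
Items needed = n × 40 = 1.3586 × 40 ≈ 54.34 → round up to 55

55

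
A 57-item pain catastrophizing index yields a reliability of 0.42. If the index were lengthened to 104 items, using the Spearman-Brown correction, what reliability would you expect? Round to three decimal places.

0.569

Length ratio n = 104/57 = 1.8246
By Spearman-Brown, r_new = n r / (1 + (n − 1) r).
r_new = 1.8246·0.42 / [1 + (1.8246 − 1)·0.42]
r_new = 0.7663 / 1.3463 ≈ 0.5692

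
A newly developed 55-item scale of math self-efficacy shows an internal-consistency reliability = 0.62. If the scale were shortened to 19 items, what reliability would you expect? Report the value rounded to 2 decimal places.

n = 19/55 = 0.3455
By Spearman-Brown, r_new = n r / (1 + (n − 1) r).
r_new = (0.3455 × 0.62) / (1 + (0.3455 − 1) × 0.62)
     = 0.2142 / 0.5942 = 0.3605

0.36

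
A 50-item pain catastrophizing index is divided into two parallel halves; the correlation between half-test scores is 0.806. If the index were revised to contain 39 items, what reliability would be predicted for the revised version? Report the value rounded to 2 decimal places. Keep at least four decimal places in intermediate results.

0.87

Full-test reliability from the split-half r: r_full = 2(0.806)/(1 + 0.806) = 0.8926
Length factor from 50 to 39 items: n = 39/50 = 0.7800
r_new = n·r_full / (1 + (n − 1)·r_full) = 0.6962 / 0.8036 ≈ 0.8664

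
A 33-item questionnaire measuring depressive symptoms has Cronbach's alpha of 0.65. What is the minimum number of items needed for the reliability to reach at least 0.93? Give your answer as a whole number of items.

Spearman-Brown solved for the length factor n:
n = r_target (1 − r_old) / [ r_old (1 − r_target) ]
n = 0.93 × (1 − 0.65) / [ 0.65 × (1 − 0.93) ]
n = 0.3255 / 0.0455 ≈ 7.1538
7.1538 × 33 = 236.08 → 237 items

237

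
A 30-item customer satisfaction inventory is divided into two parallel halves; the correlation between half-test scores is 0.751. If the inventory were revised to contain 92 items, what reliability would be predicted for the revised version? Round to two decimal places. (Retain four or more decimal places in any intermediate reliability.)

Spearman-Brown correction (n = 2): r_full = 2·0.751/(1 + 0.751) = 0.8578
Length factor from 30 to 92 items: n = 92/30 = 3.0667
r_new = n·r_full / (1 + (n − 1)·r_full) = 2.6306 / 2.7728 ≈ 0.9487

0.95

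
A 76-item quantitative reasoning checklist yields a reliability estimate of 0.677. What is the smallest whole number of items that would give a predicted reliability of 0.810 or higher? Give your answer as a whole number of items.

n = [0.810 × 0.323] / [0.677 × 0.190]
  = 0.261630 / 0.128630 = 2.0340
Items needed = n × 76 = 2.0340 × 76 ≈ 154.58 → round up to 155

155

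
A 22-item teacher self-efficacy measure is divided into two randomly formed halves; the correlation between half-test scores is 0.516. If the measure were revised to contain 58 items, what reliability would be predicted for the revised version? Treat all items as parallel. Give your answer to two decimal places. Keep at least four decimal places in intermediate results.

0.85

Spearman-Brown correction (n = 2): r_full = 2·0.516/(1 + 0.516) = 0.6807
Length factor from 22 to 58 items: n = 58/22 = 2.6364
r_new = n·r_full / (1 + (n − 1)·r_full) = 1.7946 / 2.1139 ≈ 0.8490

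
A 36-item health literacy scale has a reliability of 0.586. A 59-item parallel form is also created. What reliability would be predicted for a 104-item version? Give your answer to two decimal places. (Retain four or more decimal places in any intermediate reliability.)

0.80

The 59-item form is not needed; work directly from the 36-item form with n = 104/36 = 2.8889.
r_{104} = n·r / (1 + (n − 1)·r) = 1.6929 / 2.1069 ≈ 0.8035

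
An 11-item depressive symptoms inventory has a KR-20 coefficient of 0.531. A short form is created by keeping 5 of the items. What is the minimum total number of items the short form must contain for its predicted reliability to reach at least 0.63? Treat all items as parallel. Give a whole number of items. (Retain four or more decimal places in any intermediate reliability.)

17

First, r for the 5-item form: n = 5/11 = 0.4545, so r_5 = 0.4545·0.531/(1 + (0.4545 − 1)·0.531) = 0.3398
Length factor from the short form to reach 0.63: n' = 0.63(1 − 0.3398) / [0.3398(1 − 0.63)] ≈ 3.3082
Items = 3.3082 × 5 ≈ 16.54 → 17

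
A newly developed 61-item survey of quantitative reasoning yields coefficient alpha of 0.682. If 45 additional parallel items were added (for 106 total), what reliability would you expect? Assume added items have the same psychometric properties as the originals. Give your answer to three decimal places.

The new length is 106/61 = 1.7377 times the old.
Spearman-Brown: r_new = n·r / (1 + (n − 1)·r)
r_new = (1.7377 × 0.682) / (1 + (1.7377 − 1) × 0.682)
r_new = 1.1851 / 1.5031 ≈ 0.7884

0.788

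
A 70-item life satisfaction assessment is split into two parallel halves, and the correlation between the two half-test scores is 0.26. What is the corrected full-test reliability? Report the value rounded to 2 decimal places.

Each half is half the length of the full test, so the full test is n = 2 times a half.
r_full = 2r_hh / (1 + r_hh) = 2 × 0.26 / (1 + 0.26)
r_full = 0.5200 / 1.2600 ≈ 0.4127

0.41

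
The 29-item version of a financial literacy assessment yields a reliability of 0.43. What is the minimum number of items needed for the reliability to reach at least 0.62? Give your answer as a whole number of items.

63

Invert Spearman-Brown to solve for n:
n = r*(1 − r) / [ r (1 − r*) ]
n = [0.62 × 0.57] / [0.43 × 0.38]
  = 0.3534 / 0.1634 = 2.1628
Items needed = n × 29 = 2.1628 × 29 ≈ 62.72 → round up to 63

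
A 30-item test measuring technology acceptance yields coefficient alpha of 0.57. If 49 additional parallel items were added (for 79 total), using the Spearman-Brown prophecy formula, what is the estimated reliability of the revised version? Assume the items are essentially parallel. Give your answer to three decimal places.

0.777

The new length is 79/30 = 2.6333 times the old.
r_new = (2.6333 × 0.57) / (1 + (2.6333 − 1) × 0.57)
r_new = 1.5010 / 1.9310 ≈ 0.7773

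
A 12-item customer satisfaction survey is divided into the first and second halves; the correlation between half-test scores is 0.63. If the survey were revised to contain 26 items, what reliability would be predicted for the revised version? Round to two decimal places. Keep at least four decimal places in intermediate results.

0.88

Spearman-Brown correction (n = 2): r_full = 2·0.63/(1 + 0.63) = 0.7730
Length factor from 12 to 26 items: n = 26/12 = 2.1667
r_new = n·r_full / (1 + (n − 1)·r_full) = 1.6749 / 1.9019 ≈ 0.8806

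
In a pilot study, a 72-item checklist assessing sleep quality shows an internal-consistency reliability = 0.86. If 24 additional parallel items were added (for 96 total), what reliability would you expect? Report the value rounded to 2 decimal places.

0.89

n = 96/72 = 1.3333
r_new = 1.3333·0.86 / [1 + (1.3333 − 1)·0.86]
     = 1.1466 / 1.2866 = 0.8912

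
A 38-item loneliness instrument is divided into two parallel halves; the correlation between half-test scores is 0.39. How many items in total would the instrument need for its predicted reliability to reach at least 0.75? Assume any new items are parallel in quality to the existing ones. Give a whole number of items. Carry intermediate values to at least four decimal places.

Corrected full-test reliability: r_full = 2 × 0.39 / (1 + 0.39) ≈ 0.5612
Solve Spearman-Brown for n: n = 0.75(1 − 0.5612) / [0.5612(1 − 0.75)] = 2.3457
Items = 2.3457 × 38 ≈ 89.14 → 90

90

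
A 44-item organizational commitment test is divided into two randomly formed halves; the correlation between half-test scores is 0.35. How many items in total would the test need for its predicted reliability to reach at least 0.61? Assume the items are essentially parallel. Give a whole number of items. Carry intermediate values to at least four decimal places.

64

Corrected full-test reliability: r_full = 2 × 0.35 / (1 + 0.35) ≈ 0.5185
Solve Spearman-Brown for n: n = 0.61(1 − 0.5185) / [0.5185(1 − 0.61)] = 1.4525
Required items = 1.4525 × 44 = 63.91, so 64 items.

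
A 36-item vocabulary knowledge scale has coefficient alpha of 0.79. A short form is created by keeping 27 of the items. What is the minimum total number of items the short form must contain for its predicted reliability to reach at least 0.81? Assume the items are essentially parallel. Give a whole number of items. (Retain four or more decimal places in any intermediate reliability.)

First, r for the 27-item form: n = 27/36 = 0.7500, so r_27 = 0.7500·0.79/(1 + (0.7500 − 1)·0.79) = 0.7383
Then solve for n' with r_old = 0.7383, r_target = 0.81: n' = 0.81(1 − 0.7383)/[0.7383(1 − 0.81)] = 1.5111
Items = 1.5111 × 27 ≈ 40.80 → 41

41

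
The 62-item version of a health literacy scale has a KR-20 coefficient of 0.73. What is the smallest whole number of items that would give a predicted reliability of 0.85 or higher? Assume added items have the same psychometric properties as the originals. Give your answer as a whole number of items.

130

n = 0.85(1 − 0.73) / [0.73(1 − 0.85)]
n = 0.2295 / 0.1095 ≈ 2.0959
2.0959 × 62 = 129.95 → 130 items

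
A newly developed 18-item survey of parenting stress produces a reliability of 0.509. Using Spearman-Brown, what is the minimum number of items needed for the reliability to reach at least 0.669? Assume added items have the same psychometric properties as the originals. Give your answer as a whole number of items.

36

Spearman-Brown solved for the length factor n:
n = r*(1 − r) / [ r (1 − r*) ]
n = 0.669 × (1 − 0.509) / [ 0.509 × (1 − 0.669) ]
n = 0.328479 / 0.168479 ≈ 1.9497
Items needed = n × 18 = 1.9497 × 18 ≈ 35.09 → round up to 36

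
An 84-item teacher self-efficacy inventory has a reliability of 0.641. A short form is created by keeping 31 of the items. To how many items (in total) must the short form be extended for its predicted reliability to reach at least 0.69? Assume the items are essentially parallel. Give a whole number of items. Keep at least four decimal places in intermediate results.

First, r for the 31-item form: n = 31/84 = 0.3690, so r_31 = 0.3690·0.641/(1 + (0.3690 − 1)·0.641) = 0.3972
Then solve for n' with r_old = 0.3972, r_target = 0.69: n' = 0.69(1 − 0.3972)/[0.3972(1 − 0.69)] = 3.3779
Items = 3.3779 × 31 ≈ 104.71 → 105

105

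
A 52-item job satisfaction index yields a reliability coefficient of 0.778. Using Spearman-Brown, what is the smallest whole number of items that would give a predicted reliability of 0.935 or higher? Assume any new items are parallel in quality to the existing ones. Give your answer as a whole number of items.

Rearranging the Spearman-Brown formula for n,
n = r_target (1 − r_old) / [ r_old (1 − r_target) ]
n = [0.935 × 0.222] / [0.778 × 0.065]
n = 0.207570 / 0.050570 ≈ 4.1046
4.1046 × 52 = 213.44 → 214 items

214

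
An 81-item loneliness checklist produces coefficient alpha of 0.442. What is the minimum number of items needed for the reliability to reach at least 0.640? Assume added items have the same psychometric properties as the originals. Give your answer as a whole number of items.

182

n = [0.640 × 0.558] / [0.442 × 0.360]
n = 0.357120 / 0.159120 ≈ 2.2443
2.2443 × 81 = 181.79 → 182 items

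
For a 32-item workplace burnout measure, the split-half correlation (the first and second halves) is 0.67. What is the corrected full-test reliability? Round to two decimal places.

r_full = 2r_hh / (1 + r_hh) = 2 × 0.67 / (1 + 0.67)
r_full = 1.3400 / 1.6700 ≈ 0.8024

0.80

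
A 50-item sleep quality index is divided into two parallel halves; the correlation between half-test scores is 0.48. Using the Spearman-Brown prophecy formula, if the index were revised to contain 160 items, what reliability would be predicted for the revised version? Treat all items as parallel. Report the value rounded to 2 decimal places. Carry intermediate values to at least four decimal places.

Spearman-Brown correction (n = 2): r_full = 2·0.48/(1 + 0.48) = 0.6486
Then adjust to 160 items: n = 160/50 = 3.2000
r_new = n·r_full / (1 + (n − 1)·r_full) = 2.0755 / 2.4269 ≈ 0.8552

0.86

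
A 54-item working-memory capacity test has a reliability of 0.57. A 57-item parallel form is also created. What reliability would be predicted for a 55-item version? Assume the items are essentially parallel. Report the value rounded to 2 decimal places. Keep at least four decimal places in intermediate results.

The 57-item form is not needed; work directly from the 54-item form with n = 55/54 = 1.0185.
r_{55} = n·r / (1 + (n − 1)·r) = 0.5805 / 1.0105 ≈ 0.5745

0.57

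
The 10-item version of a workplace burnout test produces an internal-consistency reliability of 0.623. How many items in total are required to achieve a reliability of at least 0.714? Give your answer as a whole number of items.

16

Invert Spearman-Brown to solve for n:
n = r*(1 − r) / [ r (1 − r*) ]
n = [0.714 × 0.377] / [0.623 × 0.286]
  = 0.269178 / 0.178178 = 1.5107
So the test needs 1.5107 × 10 ≈ 15.11 items; rounding up, 16.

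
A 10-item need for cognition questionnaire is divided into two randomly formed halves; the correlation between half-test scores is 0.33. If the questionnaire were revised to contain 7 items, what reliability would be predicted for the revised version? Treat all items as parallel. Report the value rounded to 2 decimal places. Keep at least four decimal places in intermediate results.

Spearman-Brown correction (n = 2): r_full = 2·0.33/(1 + 0.33) = 0.4962
Then adjust to 7 items: n = 7/10 = 0.7000
r_new = n·r_full / (1 + (n − 1)·r_full) = 0.3473 / 0.8511 ≈ 0.4081

0.41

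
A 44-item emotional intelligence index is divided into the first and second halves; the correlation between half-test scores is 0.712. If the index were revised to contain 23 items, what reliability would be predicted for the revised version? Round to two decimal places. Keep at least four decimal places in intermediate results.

Full-test reliability from the split-half r: r_full = 2(0.712)/(1 + 0.712) = 0.8318
Then adjust to 23 items: n = 23/44 = 0.5227
r_new = n·r_full / (1 + (n − 1)·r_full) = 0.4348 / 0.6030 ≈ 0.7211

0.72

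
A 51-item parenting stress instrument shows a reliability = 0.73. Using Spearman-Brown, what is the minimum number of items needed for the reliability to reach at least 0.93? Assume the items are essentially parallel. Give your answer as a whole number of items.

Spearman-Brown solved for the length factor n:
n = r_target (1 − r_old) / [ r_old (1 − r_target) ]
n = 0.93 × (1 − 0.73) / [ 0.73 × (1 − 0.93) ]
n = 0.2511 / 0.0511 ≈ 4.9139
4.9139 × 51 = 250.61 → 251 items

251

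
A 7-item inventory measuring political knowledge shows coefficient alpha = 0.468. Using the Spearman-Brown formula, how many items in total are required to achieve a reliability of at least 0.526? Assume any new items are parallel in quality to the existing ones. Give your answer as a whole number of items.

9

Spearman-Brown solved for the length factor n:
n = r*(1 − r) / [ r (1 − r*) ]
n = [0.526 × 0.532] / [0.468 × 0.474]
  = 0.279832 / 0.221832 = 1.2615
So the test needs 1.2615 × 7 ≈ 8.83 items; rounding up, 9.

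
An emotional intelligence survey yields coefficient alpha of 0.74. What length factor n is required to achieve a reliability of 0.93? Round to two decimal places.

Spearman-Brown solved for the length factor n:
n = r*(1 − r) / [ r (1 − r*) ]
n = 0.93 × (1 − 0.74) / [ 0.74 × (1 − 0.93) ]
n = 0.2418 / 0.0518 ≈ 4.6680

4.67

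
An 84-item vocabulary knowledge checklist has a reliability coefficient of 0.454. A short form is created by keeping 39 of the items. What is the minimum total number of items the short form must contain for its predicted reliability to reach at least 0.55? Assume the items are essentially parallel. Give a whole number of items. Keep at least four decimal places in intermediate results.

Short-form reliability: n = 39/84 = 0.4643; r_39 = n·r/(1+(n−1)r) ≈ 0.2785
Then solve for n' with r_old = 0.2785, r_target = 0.55: n' = 0.55(1 − 0.2785)/[0.2785(1 − 0.55)] = 3.1664
Total items = 3.1664 × 39 = 123.49, rounded up to 124.

124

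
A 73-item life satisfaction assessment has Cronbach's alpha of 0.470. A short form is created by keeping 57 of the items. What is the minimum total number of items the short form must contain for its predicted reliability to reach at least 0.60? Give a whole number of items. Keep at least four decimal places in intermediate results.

124

Short-form reliability: n = 57/73 = 0.7808; r_57 = n·r/(1+(n−1)r) ≈ 0.4091
Length factor from the short form to reach 0.60: n' = 0.60(1 − 0.4091) / [0.4091(1 − 0.60)] ≈ 2.1666
Total items = 2.1666 × 57 = 123.50, rounded up to 124.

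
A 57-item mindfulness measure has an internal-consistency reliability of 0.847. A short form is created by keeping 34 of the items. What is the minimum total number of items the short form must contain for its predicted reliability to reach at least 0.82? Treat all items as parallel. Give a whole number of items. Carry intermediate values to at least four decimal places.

First, r for the 34-item form: n = 34/57 = 0.5965, so r_34 = 0.5965·0.847/(1 + (0.5965 − 1)·0.847) = 0.7676
Then solve for n' with r_old = 0.7676, r_target = 0.82: n' = 0.82(1 − 0.7676)/[0.7676(1 − 0.82)] = 1.3792
Items = 1.3792 × 34 ≈ 46.89 → 47

47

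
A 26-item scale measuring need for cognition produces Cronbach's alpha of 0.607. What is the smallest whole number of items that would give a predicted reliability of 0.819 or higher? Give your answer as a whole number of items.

77

Spearman-Brown solved for the length factor n:
n = r_target (1 − r_old) / [ r_old (1 − r_target) ]
n = 0.819 × (1 − 0.607) / [ 0.607 × (1 − 0.819) ]
n = 0.321867 / 0.109867 ≈ 2.9296
Items needed = n × 26 = 2.9296 × 26 ≈ 76.17 → round up to 77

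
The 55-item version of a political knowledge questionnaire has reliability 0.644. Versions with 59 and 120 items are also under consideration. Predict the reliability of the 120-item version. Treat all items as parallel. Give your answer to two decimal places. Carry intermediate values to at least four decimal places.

0.80

The 59-item form is not needed; work directly from the 55-item form with n = 120/55 = 2.1818.
r_{120} = n·r / (1 + (n − 1)·r) = 1.4051 / 1.7611 ≈ 0.7979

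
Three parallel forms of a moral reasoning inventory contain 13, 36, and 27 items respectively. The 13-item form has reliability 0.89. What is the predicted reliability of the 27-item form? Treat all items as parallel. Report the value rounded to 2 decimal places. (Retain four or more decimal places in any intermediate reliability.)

0.94

Only the ratio of lengths matters: n = 27/13 = 2.0769
r_{27} = n·r / (1 + (n − 1)·r) = 1.8484 / 1.9584 ≈ 0.9438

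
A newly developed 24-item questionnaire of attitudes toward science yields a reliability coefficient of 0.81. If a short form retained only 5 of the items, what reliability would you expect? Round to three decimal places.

Length ratio n = 5/24 = 0.2083
r_new = 0.2083·0.81 / [1 + (0.2083 − 1)·0.81]
     = 0.1687 / 0.3587 = 0.4703

0.470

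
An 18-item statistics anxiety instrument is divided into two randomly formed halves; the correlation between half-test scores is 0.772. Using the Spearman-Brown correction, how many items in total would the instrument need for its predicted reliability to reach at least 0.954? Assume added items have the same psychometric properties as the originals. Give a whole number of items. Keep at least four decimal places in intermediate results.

r_full = 2(0.772)/(1 + 0.772) = 0.8713
Solve Spearman-Brown for n: n = 0.954(1 − 0.8713) / [0.8713(1 − 0.954)] = 3.0634
Items = 3.0634 × 18 ≈ 55.14 → 56

56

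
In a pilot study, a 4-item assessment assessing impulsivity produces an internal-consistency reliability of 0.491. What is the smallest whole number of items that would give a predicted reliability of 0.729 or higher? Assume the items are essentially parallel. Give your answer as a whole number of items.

12

Spearman-Brown solved for the length factor n:
n = r*(1 − r) / [ r (1 − r*) ]
n = 0.729 × (1 − 0.491) / [ 0.491 × (1 − 0.729) ]
n = 0.371061 / 0.133061 ≈ 2.7887
Items needed = n × 4 = 2.7887 × 4 ≈ 11.15 → round up to 12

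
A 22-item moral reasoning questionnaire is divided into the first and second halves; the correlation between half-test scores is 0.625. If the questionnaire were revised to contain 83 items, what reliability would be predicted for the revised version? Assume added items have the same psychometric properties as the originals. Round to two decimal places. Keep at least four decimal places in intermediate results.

Spearman-Brown correction (n = 2): r_full = 2·0.625/(1 + 0.625) = 0.7692
Then adjust to 83 items: n = 83/22 = 3.7727
r_new = n·r_full / (1 + (n − 1)·r_full) = 2.9020 / 3.1328 ≈ 0.9263

0.93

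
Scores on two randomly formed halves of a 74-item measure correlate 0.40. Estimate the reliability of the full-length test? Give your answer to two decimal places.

Apply the Spearman-Brown correction with n = 2:
r_full = 2r_hh / (1 + r_hh) = 2 × 0.40 / (1 + 0.40)
       = 0.8000 / 1.4000 = 0.5714

0.57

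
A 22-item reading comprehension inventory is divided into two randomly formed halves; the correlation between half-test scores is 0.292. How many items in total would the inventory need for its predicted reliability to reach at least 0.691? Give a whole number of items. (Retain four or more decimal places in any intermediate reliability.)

r_full = 2(0.292)/(1 + 0.292) = 0.4520
n = r_tgt(1 − r_full) / [r_full(1 − r_tgt)] = 0.691 × 0.5480 / (0.4520 × 0.309) ≈ 2.7112
Required items = 2.7112 × 22 = 59.65, so 60 items.

60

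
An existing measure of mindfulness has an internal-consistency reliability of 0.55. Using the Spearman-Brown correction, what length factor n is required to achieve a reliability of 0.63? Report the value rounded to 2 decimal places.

n = 0.63 × (1 − 0.55) / [ 0.55 × (1 − 0.63) ]
n = 0.2835 / 0.2035 ≈ 1.3931

1.39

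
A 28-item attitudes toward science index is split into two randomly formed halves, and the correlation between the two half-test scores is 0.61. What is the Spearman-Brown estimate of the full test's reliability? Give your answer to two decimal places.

0.76

The full test is twice the length of either half (n = 2).
r_full = 2(0.61) / (1 + 0.61)
       = 1.2200 / 1.6100 = 0.7578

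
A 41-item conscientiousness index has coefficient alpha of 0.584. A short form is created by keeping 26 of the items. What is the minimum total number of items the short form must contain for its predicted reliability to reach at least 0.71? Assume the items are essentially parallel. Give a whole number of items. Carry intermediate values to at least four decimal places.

First, r for the 26-item form: n = 26/41 = 0.6341, so r_26 = 0.6341·0.584/(1 + (0.6341 − 1)·0.584) = 0.4709
Length factor from the short form to reach 0.71: n' = 0.71(1 − 0.4709) / [0.4709(1 − 0.71)] ≈ 2.7509
Items = 2.7509 × 26 ≈ 71.52 → 72

72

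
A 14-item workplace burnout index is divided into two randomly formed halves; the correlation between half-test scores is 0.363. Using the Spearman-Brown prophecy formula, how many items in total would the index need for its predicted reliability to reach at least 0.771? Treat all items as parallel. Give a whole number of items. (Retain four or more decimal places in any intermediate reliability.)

Corrected full-test reliability: r_full = 2 × 0.363 / (1 + 0.363) ≈ 0.5326
n = r_tgt(1 − r_full) / [r_full(1 − r_tgt)] = 0.771 × 0.4674 / (0.5326 × 0.229) ≈ 2.9547
Required items = 2.9547 × 14 = 41.37, so 42 items.

42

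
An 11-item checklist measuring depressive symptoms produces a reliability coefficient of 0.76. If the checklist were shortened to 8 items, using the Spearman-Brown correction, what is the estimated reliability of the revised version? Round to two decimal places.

0.70

n = 8/11 = 0.7273
r_new = (0.7273 × 0.76) / (1 + (0.7273 − 1) × 0.76)
r_new = 0.5527 / 0.7927 ≈ 0.6972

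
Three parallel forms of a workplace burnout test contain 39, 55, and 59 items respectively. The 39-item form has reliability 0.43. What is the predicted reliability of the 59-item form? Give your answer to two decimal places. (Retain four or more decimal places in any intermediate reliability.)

Only the ratio of lengths matters: n = 59/39 = 1.5128
r_{59} = n·r / (1 + (n − 1)·r) = 0.6505 / 1.2205 ≈ 0.5330

0.53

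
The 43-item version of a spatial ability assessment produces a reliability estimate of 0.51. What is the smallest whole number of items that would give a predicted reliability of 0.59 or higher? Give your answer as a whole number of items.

60

n = 0.59 × (1 − 0.51) / [ 0.51 × (1 − 0.59) ]
  = 0.2891 / 0.2091 = 1.3826
Items needed = n × 43 = 1.3826 × 43 ≈ 59.45 → round up to 60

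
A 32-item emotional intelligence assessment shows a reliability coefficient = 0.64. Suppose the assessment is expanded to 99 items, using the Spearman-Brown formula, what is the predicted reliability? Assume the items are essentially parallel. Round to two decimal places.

n = 99/32 = 3.0938
Apply the Spearman-Brown prophecy formula, r' = nr / [1 + (n − 1)r]:
r_new = (3.0938 × 0.64) / (1 + (3.0938 − 1) × 0.64)
r_new = 1.9800 / 2.3400 ≈ 0.8462

0.85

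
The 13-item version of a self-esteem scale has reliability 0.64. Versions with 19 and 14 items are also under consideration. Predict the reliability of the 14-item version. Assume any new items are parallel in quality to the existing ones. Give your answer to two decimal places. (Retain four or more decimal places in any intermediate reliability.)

0.66

The 19-item form is not needed; work directly from the 13-item form with n = 14/13 = 1.0769.
r_{14} = n·r / (1 + (n − 1)·r) = 0.6892 / 1.0492 ≈ 0.6569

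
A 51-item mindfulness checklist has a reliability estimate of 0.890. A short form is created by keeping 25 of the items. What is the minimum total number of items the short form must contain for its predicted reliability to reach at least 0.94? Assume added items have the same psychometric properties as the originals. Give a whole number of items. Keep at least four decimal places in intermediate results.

99

First, r for the 25-item form: n = 25/51 = 0.4902, so r_25 = 0.4902·0.890/(1 + (0.4902 − 1)·0.890) = 0.7986
Then solve for n' with r_old = 0.7986, r_target = 0.94: n' = 0.94(1 − 0.7986)/[0.7986(1 − 0.94)] = 3.9510
Items = 3.9510 × 25 ≈ 98.78 → 99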